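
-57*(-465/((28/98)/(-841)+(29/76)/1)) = 3952885020/56857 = 69523.28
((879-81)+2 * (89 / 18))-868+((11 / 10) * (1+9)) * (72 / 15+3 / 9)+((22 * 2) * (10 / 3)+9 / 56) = 143.18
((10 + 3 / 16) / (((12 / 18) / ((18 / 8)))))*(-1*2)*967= -4255767 / 64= -66496.36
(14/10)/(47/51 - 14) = -357/3335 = -0.11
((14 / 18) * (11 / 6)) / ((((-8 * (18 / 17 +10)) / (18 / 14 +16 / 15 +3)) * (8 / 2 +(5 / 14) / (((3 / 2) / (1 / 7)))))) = -2574803 / 120402720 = -0.02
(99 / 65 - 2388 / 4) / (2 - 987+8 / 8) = 6451 / 10660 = 0.61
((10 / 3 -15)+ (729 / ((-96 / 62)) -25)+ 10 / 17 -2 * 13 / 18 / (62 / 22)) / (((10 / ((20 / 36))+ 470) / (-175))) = 6738521125 / 37033344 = 181.96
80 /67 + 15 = 1085 /67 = 16.19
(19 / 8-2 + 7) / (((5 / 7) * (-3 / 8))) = -413 / 15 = -27.53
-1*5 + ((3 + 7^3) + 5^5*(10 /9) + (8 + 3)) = 34418 /9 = 3824.22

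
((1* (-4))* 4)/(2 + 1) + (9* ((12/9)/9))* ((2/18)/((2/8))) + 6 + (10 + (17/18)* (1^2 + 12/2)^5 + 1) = 857819/54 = 15885.54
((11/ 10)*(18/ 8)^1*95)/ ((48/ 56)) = 4389/ 16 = 274.31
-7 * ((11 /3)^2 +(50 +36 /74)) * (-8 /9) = 1192184 /2997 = 397.79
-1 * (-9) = 9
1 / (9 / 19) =19 / 9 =2.11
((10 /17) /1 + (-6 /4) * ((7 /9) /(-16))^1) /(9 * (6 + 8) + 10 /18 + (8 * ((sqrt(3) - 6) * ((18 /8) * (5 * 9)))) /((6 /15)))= -350279007 /5827963743424 - 58994325 * sqrt(3) /5827963743424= -0.00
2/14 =1/7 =0.14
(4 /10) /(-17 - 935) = -1 /2380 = -0.00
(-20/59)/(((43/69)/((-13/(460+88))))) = 4485/347569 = 0.01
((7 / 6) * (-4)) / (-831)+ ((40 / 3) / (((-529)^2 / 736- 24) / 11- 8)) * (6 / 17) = 24081878 / 121252041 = 0.20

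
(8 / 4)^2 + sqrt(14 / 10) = sqrt(35) / 5 + 4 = 5.18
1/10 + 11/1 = 111/10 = 11.10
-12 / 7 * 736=-8832 / 7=-1261.71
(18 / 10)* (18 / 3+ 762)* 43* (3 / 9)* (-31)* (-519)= 1593969408 / 5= 318793881.60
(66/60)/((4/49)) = 13.48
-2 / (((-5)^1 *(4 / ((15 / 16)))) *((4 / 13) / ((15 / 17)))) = 585 / 2176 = 0.27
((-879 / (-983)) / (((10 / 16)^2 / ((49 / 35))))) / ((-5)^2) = 393792 / 3071875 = 0.13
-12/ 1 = -12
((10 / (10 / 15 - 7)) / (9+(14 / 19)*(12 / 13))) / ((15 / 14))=-364 / 2391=-0.15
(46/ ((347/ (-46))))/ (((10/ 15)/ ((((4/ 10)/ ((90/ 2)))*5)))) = -2116/ 5205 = -0.41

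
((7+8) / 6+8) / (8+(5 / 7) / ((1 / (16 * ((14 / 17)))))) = 357 / 592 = 0.60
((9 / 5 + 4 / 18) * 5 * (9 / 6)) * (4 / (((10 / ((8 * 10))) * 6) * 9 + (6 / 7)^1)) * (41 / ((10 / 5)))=104468 / 639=163.49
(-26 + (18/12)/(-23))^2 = 1437601/2116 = 679.40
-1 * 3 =-3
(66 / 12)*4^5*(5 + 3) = 45056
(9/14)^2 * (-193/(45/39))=-67743/980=-69.13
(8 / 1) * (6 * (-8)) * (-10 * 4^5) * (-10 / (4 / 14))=-137625600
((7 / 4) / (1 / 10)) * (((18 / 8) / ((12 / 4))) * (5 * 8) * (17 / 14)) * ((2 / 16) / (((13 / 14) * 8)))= 8925 / 832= 10.73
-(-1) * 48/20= 12/5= 2.40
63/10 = 6.30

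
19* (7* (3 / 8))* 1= 399 / 8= 49.88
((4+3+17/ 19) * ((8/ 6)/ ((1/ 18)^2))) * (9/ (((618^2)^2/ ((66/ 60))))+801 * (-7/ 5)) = -8178703355379825/ 2138466739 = -3824564.21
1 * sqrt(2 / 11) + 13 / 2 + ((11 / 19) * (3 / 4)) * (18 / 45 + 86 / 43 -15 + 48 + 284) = sqrt(22) / 11 + 55171 / 380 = 145.61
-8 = -8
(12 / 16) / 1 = 3 / 4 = 0.75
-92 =-92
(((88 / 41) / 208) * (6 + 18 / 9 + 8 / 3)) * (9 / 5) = 528 / 2665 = 0.20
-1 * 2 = -2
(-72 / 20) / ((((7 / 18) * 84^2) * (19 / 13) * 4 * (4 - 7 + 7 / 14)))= 117 / 1303400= 0.00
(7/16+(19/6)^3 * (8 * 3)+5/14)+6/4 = 770521/1008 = 764.41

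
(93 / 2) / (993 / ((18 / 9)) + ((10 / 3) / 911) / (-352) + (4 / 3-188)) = 22366872 / 149032307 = 0.15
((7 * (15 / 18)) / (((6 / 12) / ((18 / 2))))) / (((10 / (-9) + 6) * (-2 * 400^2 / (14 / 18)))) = -147 / 2816000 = -0.00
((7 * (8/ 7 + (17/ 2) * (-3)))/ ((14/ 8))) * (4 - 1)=-292.29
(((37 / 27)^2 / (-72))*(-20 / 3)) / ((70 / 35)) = 6845 / 78732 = 0.09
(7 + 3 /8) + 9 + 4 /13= 16.68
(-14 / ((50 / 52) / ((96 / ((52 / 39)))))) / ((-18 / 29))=42224 / 25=1688.96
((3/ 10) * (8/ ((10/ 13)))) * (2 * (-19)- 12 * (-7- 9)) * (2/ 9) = 8008/ 75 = 106.77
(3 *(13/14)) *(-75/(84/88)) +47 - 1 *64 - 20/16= -46477/196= -237.13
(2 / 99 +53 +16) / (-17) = -4.06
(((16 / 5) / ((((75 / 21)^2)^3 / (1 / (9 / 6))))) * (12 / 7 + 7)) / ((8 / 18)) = 24605448 / 1220703125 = 0.02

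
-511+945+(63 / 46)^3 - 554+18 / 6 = -11138265 / 97336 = -114.43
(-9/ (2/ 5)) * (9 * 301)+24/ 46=-2803791/ 46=-60951.98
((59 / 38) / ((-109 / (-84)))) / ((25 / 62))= 153636 / 51775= 2.97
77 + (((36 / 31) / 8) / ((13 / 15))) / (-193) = 11977831 / 155558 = 77.00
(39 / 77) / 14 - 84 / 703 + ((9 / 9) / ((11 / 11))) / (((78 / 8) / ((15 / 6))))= 5116075 / 29555526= 0.17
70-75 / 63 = 1445 / 21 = 68.81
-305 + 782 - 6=471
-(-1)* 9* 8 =72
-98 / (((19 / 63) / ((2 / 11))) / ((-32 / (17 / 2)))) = 790272 / 3553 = 222.42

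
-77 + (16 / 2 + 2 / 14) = -482 / 7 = -68.86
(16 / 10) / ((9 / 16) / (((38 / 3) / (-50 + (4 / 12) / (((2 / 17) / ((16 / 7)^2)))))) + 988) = 119168 / 73469825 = 0.00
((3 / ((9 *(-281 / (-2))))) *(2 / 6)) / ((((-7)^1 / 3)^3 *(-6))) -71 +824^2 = 678905.00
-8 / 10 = -4 / 5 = -0.80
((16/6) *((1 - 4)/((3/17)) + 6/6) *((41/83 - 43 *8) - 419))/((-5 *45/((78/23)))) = -23402496/47725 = -490.36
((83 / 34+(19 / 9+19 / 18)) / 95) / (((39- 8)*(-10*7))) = -143 / 5256825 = -0.00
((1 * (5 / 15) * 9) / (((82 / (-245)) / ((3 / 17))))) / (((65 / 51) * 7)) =-189 / 1066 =-0.18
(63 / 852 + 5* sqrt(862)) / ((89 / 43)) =903 / 25276 + 215* sqrt(862) / 89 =70.96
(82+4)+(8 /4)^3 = 94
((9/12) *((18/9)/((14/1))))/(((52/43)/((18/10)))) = 1161/7280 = 0.16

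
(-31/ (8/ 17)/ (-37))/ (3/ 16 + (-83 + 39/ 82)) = -0.02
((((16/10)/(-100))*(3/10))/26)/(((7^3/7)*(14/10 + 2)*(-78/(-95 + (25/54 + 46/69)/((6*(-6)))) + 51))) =-184741/8639216472250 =-0.00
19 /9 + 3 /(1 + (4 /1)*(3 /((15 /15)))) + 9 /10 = 3793 /1170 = 3.24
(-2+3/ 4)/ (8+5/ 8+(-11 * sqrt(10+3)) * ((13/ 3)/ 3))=55890/ 16627927+102960 * sqrt(13)/ 16627927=0.03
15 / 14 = 1.07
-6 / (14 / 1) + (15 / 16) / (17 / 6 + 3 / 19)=-2199 / 19096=-0.12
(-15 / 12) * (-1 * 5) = 6.25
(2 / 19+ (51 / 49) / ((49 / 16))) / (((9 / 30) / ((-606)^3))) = -15063330316320 / 45619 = -330198608.39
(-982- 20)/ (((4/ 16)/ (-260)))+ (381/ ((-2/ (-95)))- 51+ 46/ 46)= 2120255/ 2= 1060127.50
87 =87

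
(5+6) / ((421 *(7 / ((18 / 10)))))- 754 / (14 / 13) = -10316506 / 14735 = -700.14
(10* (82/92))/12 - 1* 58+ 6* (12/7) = -90749/1932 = -46.97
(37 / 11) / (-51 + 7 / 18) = -666 / 10021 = -0.07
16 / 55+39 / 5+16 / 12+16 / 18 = 1021 / 99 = 10.31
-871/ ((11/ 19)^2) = -2598.60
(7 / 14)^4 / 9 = 1 / 144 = 0.01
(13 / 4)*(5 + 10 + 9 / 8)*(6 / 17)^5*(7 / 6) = 950859 / 2839714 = 0.33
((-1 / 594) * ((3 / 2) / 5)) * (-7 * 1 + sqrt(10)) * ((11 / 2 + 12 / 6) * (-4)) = -7 / 66 + sqrt(10) / 66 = -0.06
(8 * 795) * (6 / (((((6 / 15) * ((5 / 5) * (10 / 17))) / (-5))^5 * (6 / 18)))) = -31747115109375 / 64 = -496048673583.98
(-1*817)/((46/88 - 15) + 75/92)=59.80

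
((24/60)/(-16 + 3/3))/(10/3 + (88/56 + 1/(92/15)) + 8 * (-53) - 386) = 1288/38878225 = 0.00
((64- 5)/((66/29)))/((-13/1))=-1711/858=-1.99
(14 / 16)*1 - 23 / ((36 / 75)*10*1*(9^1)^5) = 619957 / 708588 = 0.87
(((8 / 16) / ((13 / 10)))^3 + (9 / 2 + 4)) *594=5082.80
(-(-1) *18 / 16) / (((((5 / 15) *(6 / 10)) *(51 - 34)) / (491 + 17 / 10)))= 44343 / 272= 163.03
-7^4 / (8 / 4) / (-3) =2401 / 6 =400.17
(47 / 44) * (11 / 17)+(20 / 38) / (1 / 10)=7693 / 1292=5.95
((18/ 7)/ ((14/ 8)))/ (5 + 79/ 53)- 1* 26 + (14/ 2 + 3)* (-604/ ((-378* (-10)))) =-1557137/ 56889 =-27.37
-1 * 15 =-15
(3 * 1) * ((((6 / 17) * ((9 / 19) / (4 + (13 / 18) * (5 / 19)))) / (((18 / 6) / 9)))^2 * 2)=51018336 / 593458321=0.09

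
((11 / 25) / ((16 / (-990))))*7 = -7623 / 40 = -190.58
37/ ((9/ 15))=185/ 3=61.67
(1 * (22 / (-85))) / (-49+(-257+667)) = -22 / 30685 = -0.00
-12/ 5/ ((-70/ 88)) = 528/ 175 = 3.02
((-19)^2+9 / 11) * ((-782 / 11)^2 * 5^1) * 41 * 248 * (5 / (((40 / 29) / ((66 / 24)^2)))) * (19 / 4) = 532652229634975 / 44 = 12105732491703.98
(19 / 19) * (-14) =-14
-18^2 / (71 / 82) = -374.20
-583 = -583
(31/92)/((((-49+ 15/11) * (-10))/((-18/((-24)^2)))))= -341/15426560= -0.00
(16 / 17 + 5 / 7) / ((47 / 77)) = 2.71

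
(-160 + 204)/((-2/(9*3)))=-594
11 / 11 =1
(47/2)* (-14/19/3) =-329/57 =-5.77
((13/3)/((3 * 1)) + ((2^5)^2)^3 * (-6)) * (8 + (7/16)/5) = -37514391838501/720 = -52103321997.92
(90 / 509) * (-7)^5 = -1512630 / 509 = -2971.77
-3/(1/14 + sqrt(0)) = -42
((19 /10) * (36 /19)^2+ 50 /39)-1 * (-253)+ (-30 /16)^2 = 62746393 /237120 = 264.62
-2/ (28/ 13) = -13/ 14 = -0.93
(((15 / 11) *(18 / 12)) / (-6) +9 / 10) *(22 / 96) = 41 / 320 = 0.13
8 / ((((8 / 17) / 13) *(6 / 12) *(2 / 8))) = 1768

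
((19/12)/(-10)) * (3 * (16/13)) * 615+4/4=-4661/13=-358.54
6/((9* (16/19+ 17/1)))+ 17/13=17783/13221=1.35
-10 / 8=-1.25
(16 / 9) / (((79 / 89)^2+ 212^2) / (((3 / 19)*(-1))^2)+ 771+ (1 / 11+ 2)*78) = 697048 / 707219466095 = 0.00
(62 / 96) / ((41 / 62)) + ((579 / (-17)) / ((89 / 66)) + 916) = 1327584889 / 1488792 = 891.72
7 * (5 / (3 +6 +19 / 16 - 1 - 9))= 560 / 3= 186.67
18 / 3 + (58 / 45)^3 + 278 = 26074612 / 91125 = 286.14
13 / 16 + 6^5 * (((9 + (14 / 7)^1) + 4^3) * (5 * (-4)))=-186623987 / 16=-11663999.19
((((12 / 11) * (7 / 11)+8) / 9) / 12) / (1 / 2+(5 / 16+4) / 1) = 4208 / 251559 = 0.02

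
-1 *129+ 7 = -122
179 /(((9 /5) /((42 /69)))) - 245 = -38185 /207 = -184.47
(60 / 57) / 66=10 / 627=0.02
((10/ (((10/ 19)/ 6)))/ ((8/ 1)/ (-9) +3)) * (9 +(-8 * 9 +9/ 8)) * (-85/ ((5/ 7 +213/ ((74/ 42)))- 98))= 98076825/ 8152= 12031.01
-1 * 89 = -89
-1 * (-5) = 5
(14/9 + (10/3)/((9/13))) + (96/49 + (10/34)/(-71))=13294525/1596861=8.33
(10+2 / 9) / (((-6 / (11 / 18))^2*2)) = 2783 / 52488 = 0.05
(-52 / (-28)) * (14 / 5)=26 / 5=5.20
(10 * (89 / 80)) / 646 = 89 / 5168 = 0.02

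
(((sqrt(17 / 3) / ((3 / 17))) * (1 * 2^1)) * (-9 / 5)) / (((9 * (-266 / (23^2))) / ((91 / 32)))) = 116909 * sqrt(51) / 27360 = 30.52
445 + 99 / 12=1813 / 4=453.25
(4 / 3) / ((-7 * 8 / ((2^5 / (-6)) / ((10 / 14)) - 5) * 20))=187 / 12600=0.01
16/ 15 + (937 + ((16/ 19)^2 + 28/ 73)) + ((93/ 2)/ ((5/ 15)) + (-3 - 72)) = 793483061/ 790590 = 1003.66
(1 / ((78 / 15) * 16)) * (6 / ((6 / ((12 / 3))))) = 5 / 104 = 0.05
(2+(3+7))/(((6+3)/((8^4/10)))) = 8192/15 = 546.13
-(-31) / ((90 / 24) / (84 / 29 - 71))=-48980 / 87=-562.99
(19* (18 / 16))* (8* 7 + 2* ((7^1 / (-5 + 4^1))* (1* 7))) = -897.75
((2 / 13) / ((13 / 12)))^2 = 576 / 28561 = 0.02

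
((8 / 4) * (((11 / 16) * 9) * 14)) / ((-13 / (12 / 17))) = -2079 / 221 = -9.41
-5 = -5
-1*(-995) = 995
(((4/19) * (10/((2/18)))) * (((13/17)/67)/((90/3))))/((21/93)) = 4836/151487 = 0.03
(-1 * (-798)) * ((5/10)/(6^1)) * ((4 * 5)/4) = 665/2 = 332.50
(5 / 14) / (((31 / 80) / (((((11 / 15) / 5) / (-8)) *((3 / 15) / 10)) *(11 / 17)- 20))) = -10200121 / 553350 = -18.43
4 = 4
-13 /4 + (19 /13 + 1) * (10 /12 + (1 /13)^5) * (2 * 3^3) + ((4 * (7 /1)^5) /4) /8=85275991013 /38614472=2208.39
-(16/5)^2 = -256/25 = -10.24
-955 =-955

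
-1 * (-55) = 55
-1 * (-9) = 9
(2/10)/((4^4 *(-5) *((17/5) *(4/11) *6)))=-11/522240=-0.00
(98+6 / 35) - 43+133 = 6586 / 35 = 188.17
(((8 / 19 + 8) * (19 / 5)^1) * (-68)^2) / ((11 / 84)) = 12429312 / 11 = 1129937.45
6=6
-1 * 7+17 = 10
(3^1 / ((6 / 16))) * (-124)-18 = -1010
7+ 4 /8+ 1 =8.50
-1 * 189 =-189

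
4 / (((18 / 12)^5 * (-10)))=-0.05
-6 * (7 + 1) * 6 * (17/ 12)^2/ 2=-289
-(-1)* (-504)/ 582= -84/ 97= -0.87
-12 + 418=406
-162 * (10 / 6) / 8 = -135 / 4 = -33.75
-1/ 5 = -0.20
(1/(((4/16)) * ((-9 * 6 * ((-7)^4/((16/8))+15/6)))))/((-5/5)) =2/32481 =0.00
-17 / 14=-1.21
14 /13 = 1.08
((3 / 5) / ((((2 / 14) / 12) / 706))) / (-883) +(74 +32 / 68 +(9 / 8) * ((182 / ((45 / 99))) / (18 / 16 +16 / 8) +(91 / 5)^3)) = 104483411313 / 15011000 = 6960.46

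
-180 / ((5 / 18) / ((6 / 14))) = -277.71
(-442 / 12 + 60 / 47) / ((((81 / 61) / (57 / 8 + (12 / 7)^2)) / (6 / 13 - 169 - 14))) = 90887685965 / 1847664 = 49190.59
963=963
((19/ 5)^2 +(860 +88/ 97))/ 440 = 2122717/ 1067000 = 1.99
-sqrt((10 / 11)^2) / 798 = -0.00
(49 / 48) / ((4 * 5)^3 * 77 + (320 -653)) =49 / 29552016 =0.00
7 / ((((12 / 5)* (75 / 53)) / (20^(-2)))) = 371 / 72000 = 0.01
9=9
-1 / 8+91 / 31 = 697 / 248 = 2.81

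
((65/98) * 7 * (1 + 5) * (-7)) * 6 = -1170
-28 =-28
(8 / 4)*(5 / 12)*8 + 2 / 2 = 23 / 3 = 7.67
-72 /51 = -24 /17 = -1.41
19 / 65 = 0.29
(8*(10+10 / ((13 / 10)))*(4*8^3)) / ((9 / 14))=450910.09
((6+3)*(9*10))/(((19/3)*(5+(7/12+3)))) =29160/1957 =14.90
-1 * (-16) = 16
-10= -10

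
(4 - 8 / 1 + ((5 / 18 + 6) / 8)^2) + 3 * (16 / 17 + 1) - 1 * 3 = -197647 / 352512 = -0.56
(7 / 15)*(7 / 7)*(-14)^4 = 268912 / 15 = 17927.47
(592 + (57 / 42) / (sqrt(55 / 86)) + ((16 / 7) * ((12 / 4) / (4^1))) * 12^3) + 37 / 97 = 19 * sqrt(4730) / 770 + 2413619 / 679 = 3556.36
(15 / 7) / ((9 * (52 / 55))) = 275 / 1092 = 0.25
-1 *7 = -7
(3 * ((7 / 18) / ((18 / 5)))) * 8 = 70 / 27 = 2.59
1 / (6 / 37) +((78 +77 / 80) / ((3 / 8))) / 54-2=13067 / 1620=8.07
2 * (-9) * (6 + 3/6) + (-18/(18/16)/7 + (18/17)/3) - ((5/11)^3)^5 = -59120596973331505478/497092532160462469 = -118.93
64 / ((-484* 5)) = -16 / 605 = -0.03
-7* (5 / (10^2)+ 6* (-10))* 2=8393 / 10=839.30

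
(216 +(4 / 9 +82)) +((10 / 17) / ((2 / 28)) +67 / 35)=308.59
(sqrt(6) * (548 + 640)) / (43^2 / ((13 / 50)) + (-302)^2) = 2574 * sqrt(6) / 213017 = 0.03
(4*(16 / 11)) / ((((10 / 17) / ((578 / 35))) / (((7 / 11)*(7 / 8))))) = 275128 / 3025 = 90.95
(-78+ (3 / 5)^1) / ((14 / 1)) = -5.53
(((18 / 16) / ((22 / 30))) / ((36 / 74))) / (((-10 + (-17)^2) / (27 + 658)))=126725 / 16368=7.74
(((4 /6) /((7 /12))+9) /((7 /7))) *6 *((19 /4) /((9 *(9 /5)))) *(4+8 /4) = 6745 /63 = 107.06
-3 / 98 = -0.03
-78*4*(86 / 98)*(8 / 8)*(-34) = 456144 / 49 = 9309.06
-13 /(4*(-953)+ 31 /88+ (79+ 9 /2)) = 1144 /328077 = 0.00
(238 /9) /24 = 119 /108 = 1.10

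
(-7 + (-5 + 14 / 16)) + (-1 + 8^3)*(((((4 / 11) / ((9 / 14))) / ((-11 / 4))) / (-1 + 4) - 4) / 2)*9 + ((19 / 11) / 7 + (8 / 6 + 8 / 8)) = -63451879 / 6776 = -9364.21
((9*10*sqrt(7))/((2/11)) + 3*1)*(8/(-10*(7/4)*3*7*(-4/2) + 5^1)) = 14.19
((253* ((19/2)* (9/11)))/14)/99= 437/308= 1.42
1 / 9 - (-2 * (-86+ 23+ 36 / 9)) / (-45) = 41 / 15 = 2.73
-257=-257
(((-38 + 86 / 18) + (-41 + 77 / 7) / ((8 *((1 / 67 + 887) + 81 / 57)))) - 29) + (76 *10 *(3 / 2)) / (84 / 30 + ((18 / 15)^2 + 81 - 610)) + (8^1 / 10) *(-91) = -40713251380781 / 296746270020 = -137.20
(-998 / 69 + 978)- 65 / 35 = 464491 / 483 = 961.68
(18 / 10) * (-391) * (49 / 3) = -57477 / 5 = -11495.40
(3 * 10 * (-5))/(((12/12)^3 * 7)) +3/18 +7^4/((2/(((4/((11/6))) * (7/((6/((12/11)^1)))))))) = 16833403/5082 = 3312.36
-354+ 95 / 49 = -17251 / 49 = -352.06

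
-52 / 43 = -1.21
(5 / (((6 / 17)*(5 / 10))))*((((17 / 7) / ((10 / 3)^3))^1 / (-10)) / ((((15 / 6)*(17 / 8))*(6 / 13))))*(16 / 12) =-442 / 4375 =-0.10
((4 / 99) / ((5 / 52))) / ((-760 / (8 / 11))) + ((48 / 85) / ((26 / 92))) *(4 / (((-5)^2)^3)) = 39092912 / 357243046875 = 0.00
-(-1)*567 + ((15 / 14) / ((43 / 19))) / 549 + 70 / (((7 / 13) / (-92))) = -1255121143 / 110166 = -11393.00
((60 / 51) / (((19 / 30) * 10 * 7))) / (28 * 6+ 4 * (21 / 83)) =415 / 2643109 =0.00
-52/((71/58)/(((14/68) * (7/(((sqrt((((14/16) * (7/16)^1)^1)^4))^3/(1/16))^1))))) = -414515883671552/340947625543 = -1215.78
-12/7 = -1.71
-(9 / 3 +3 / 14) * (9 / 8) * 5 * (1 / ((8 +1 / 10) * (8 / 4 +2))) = -125 / 224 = -0.56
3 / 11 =0.27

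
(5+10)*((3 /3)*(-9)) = -135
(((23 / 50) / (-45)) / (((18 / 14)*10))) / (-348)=161 / 70470000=0.00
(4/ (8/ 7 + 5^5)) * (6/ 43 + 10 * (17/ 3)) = 205184/ 2822907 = 0.07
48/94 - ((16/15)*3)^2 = -11432/1175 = -9.73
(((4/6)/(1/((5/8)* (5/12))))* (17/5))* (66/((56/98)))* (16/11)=595/6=99.17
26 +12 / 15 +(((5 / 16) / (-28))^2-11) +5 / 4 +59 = 76317821 / 1003520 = 76.05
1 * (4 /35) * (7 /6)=2 /15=0.13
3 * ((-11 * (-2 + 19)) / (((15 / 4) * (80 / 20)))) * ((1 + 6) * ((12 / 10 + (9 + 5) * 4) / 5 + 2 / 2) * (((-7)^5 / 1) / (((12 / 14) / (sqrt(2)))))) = 47894790251 * sqrt(2) / 750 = 90311282.59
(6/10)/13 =0.05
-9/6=-3/2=-1.50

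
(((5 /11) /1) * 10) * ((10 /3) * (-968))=-44000 /3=-14666.67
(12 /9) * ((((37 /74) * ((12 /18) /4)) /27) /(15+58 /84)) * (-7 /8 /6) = -0.00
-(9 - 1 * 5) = -4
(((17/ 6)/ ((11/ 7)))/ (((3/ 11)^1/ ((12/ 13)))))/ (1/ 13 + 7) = 119/ 138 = 0.86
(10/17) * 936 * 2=18720/17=1101.18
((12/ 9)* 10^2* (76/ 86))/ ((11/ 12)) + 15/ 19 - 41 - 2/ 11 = 792194/ 8987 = 88.15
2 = 2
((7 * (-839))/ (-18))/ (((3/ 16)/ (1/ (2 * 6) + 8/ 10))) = 622538/ 405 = 1537.13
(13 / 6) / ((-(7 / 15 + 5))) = -65 / 164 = -0.40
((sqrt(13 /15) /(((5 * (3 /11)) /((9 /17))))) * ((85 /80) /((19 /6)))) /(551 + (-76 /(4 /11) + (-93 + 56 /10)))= 33 * sqrt(195) /967480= 0.00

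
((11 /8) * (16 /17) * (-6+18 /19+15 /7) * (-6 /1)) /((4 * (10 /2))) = 12771 /11305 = 1.13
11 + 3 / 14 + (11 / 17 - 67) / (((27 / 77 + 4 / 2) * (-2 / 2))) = 1699073 / 43078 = 39.44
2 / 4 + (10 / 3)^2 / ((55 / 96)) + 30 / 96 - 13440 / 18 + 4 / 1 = -127153 / 176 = -722.46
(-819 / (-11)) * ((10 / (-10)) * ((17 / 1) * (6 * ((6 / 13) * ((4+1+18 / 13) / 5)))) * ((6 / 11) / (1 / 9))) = -172807992 / 7865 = -21971.77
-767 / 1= -767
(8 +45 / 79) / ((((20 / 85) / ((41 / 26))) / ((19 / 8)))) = 8965511 / 65728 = 136.40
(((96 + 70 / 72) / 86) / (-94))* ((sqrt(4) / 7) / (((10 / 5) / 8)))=-3491 / 254646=-0.01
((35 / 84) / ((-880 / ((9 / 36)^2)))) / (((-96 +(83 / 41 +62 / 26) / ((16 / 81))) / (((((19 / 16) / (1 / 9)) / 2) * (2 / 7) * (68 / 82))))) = 4199 / 8257199104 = 0.00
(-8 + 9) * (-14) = -14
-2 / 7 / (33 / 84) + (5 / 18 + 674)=133363 / 198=673.55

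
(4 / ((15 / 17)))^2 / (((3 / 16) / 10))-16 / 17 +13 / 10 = 5032559 / 4590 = 1096.42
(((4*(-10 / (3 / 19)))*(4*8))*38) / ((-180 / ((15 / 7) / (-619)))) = -5.92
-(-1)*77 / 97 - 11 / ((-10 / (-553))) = -589281 / 970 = -607.51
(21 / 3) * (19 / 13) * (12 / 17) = 1596 / 221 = 7.22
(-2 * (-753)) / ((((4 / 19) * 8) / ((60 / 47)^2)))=3219075 / 2209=1457.25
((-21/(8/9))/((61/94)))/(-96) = 2961/7808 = 0.38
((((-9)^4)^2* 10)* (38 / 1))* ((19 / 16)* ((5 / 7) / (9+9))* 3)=129498885675 / 56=2312480101.34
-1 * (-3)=3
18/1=18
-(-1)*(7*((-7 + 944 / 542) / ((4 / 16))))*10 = -399000 / 271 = -1472.32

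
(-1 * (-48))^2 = 2304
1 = 1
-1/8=-0.12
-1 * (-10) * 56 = 560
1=1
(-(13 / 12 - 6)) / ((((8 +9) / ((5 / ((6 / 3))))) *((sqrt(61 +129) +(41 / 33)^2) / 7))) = -1260069195 / 30259895144 +816308955 *sqrt(190) / 30259895144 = 0.33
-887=-887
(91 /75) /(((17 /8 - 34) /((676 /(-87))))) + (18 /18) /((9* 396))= 65022521 /219631500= 0.30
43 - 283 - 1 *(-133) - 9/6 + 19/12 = -1283/12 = -106.92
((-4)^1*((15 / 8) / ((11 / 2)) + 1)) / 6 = -59 / 66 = -0.89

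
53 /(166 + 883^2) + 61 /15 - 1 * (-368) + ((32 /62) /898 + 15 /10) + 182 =7236687599213 /13025762094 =555.57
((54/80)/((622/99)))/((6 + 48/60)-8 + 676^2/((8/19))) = 0.00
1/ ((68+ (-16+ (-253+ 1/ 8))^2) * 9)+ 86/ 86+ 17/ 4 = 875288173/ 166721508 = 5.25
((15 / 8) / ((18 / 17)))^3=614125 / 110592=5.55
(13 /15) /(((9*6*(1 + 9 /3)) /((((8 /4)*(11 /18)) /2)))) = 143 /58320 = 0.00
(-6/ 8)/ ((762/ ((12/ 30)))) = -1/ 2540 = -0.00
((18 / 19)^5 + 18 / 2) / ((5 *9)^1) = 2686051 / 12380495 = 0.22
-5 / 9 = -0.56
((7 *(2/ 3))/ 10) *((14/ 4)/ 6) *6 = 49/ 30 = 1.63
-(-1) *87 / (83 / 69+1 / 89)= 534267 / 7456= 71.66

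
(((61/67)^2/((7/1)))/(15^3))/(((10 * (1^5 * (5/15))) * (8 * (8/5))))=3721/4524912000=0.00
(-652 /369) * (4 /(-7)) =2608 /2583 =1.01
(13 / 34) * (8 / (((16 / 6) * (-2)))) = -39 / 68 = -0.57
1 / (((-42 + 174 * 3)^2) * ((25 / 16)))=1 / 360000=0.00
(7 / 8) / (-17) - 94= -12791 / 136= -94.05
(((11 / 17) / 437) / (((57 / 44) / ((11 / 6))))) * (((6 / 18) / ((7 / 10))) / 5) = 5324 / 26677539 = 0.00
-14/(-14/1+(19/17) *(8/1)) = 119/43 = 2.77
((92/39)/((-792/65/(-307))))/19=35305/11286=3.13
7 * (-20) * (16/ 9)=-2240/ 9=-248.89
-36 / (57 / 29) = -348 / 19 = -18.32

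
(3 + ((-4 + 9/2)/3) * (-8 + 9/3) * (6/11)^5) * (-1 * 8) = -3813384/161051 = -23.68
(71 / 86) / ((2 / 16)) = 284 / 43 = 6.60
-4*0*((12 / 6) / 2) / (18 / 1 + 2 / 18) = 0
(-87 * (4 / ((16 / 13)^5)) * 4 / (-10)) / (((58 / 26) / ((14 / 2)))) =101362989 / 655360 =154.67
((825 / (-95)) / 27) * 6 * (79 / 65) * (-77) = 133826 / 741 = 180.60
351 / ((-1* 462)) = -117 / 154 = -0.76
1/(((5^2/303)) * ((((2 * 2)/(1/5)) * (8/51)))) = 15453/4000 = 3.86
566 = 566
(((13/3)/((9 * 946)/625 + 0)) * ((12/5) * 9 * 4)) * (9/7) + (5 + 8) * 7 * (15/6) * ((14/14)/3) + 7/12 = 111.75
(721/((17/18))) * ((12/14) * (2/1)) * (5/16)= 13905/34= 408.97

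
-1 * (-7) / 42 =1 / 6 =0.17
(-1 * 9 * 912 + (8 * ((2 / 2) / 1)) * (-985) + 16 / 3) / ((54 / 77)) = -1857548 / 81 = -22932.69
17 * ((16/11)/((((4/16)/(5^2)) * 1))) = 27200/11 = 2472.73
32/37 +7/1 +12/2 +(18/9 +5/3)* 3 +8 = 1216/37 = 32.86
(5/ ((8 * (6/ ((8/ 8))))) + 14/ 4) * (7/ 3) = 1211/ 144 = 8.41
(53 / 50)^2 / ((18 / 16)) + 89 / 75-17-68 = -465832 / 5625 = -82.81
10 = 10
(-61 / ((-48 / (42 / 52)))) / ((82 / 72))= 3843 / 4264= 0.90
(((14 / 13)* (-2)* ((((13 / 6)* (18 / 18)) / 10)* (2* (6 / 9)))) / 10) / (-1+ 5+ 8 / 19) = -19 / 1350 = -0.01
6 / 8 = 3 / 4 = 0.75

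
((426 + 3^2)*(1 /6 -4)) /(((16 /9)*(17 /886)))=-13296645 /272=-48884.72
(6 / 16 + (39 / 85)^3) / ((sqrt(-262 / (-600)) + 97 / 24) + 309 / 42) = 18635043861 / 448913156369- 1362353076 * sqrt(393) / 11222828909225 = 0.04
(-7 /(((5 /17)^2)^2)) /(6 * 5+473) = -584647 /314375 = -1.86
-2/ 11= -0.18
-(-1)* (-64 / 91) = -64 / 91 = -0.70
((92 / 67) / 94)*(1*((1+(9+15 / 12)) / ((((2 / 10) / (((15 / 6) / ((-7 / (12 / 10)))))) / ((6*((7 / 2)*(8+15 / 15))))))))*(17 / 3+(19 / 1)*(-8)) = 9739.48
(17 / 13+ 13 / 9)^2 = 103684 / 13689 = 7.57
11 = 11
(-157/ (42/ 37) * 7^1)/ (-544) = 5809/ 3264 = 1.78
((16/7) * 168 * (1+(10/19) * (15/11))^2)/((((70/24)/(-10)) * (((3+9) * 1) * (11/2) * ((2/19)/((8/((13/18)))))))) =-6193.55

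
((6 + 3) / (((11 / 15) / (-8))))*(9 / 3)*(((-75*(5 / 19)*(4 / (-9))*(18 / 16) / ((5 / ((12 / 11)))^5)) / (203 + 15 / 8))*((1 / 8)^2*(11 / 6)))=-5038848 / 25076445955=-0.00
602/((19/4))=2408/19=126.74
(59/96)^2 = 3481/9216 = 0.38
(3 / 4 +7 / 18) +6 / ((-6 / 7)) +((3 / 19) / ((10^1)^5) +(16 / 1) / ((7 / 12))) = 2581625189 / 119700000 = 21.57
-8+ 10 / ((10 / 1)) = -7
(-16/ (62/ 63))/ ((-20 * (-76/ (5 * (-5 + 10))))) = -315/ 1178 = -0.27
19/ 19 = 1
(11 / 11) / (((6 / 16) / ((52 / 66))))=208 / 99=2.10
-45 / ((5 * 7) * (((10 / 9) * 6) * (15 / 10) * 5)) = -9 / 350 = -0.03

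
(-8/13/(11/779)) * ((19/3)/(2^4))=-14801/858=-17.25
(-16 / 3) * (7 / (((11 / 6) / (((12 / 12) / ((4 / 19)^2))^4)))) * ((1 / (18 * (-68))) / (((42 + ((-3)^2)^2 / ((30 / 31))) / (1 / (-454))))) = -594424706435 / 7868015198208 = -0.08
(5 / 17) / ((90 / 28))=14 / 153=0.09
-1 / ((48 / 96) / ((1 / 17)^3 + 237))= -2328764 / 4913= -474.00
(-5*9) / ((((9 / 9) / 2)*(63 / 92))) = -920 / 7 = -131.43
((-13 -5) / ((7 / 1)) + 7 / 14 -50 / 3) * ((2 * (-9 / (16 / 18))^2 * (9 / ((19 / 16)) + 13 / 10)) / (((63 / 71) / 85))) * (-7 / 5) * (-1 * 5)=-55629520767 / 2432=-22873980.58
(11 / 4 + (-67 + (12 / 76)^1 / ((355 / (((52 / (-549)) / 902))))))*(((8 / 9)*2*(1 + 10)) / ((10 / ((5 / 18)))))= -143068066949 / 4099226535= -34.90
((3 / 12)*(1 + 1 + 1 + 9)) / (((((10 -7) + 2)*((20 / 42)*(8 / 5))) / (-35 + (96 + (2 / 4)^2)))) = 3087 / 64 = 48.23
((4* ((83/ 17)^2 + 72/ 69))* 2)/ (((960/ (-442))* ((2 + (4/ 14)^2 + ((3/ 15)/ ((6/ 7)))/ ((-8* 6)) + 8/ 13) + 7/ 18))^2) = 816561559804536/ 183707878029503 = 4.44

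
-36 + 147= 111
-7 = -7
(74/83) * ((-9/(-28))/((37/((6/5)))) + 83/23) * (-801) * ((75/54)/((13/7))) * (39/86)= -287813985/328348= -876.55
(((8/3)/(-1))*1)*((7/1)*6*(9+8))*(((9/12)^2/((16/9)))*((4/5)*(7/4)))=-67473/80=-843.41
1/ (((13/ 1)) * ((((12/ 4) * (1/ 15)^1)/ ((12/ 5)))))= 12/ 13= 0.92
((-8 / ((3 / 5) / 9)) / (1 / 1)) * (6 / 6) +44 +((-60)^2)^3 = 46655999924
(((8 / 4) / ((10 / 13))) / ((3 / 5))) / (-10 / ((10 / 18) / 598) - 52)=-1 / 2496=-0.00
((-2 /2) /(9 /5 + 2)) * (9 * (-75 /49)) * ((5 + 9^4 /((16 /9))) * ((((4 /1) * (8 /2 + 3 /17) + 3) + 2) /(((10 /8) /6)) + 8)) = 3398228100 /2261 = 1502975.72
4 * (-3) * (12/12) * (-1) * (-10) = -120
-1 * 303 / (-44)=303 / 44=6.89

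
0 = 0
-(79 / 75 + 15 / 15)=-154 / 75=-2.05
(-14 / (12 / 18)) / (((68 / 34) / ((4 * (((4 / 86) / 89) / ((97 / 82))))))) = -6888 / 371219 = -0.02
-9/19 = -0.47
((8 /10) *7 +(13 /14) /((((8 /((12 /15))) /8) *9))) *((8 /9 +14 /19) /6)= 49762 /32319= 1.54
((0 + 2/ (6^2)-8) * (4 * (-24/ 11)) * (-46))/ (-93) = 9568/ 279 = 34.29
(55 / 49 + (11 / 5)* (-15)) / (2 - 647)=0.05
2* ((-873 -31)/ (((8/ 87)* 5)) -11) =-19772/ 5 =-3954.40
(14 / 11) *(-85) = -1190 / 11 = -108.18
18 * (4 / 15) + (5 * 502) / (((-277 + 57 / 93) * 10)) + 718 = 30925847 / 42840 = 721.89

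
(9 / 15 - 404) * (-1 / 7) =57.63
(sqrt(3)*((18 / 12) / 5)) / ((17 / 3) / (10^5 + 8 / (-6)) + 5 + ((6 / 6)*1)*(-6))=-149998*sqrt(3) / 499965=-0.52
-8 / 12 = -0.67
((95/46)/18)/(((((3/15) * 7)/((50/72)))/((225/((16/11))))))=8.80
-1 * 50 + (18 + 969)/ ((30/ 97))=31413/ 10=3141.30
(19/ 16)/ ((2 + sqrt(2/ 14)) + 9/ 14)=4921/ 10728 - 133 * sqrt(7)/ 5364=0.39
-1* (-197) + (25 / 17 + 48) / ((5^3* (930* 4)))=1557285841 / 7905000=197.00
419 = 419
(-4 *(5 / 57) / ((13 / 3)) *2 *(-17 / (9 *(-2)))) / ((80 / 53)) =-0.10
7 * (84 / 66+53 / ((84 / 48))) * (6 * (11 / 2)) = 7290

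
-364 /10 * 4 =-728 /5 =-145.60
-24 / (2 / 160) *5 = -9600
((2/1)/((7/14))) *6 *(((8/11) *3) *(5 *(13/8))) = 4680/11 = 425.45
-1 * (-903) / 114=301 / 38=7.92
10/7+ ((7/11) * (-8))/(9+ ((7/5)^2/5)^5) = 0.86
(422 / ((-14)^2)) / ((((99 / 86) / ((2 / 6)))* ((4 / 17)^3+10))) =44575649 / 715920282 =0.06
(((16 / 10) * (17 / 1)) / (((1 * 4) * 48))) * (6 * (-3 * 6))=-153 / 10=-15.30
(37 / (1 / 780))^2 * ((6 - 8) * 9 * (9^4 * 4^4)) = -25181126901964800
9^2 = 81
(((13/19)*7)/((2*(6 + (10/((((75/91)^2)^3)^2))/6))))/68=1729528820514678955078125/1127942756545541379501869704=0.00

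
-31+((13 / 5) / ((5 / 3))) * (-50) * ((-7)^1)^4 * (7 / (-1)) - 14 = 1310901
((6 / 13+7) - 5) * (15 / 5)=96 / 13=7.38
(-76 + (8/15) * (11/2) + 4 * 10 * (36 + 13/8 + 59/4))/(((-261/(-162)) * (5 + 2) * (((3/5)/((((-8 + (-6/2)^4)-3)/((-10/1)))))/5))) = -303290/29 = -10458.28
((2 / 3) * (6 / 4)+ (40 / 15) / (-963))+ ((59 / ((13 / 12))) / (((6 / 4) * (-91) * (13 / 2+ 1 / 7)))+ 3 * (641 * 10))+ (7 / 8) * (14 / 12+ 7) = 4658839157923 / 242167536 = 19238.08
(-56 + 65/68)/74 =-3743/5032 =-0.74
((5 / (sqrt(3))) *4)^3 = 8000 *sqrt(3) / 9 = 1539.60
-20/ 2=-10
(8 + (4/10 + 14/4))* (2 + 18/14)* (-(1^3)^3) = -391/10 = -39.10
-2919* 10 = -29190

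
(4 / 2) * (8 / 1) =16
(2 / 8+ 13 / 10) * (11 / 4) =341 / 80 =4.26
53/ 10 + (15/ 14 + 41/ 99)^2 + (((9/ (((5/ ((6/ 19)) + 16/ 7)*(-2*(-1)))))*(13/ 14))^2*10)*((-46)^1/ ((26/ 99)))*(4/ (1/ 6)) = -12394269323564521/ 5562445622580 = -2228.21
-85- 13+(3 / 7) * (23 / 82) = -56183 / 574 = -97.88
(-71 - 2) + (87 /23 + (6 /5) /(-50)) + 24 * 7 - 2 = 278181 /2875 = 96.76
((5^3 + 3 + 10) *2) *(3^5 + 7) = 69000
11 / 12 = 0.92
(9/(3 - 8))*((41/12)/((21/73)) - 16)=1039/140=7.42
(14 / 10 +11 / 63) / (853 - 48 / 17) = 8432 / 4552695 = 0.00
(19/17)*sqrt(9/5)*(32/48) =38*sqrt(5)/85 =1.00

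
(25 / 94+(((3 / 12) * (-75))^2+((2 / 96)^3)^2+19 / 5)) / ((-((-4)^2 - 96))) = 1022143314788587 / 229935100723200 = 4.45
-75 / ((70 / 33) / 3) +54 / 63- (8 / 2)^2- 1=-1711 / 14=-122.21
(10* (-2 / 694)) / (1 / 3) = -0.09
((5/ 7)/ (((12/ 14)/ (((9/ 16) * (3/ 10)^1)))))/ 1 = 9/ 64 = 0.14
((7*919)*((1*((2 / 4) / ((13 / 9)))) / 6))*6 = 57897 / 26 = 2226.81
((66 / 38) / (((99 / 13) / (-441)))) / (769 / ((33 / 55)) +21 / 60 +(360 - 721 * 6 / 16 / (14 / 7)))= -458640 / 6871141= -0.07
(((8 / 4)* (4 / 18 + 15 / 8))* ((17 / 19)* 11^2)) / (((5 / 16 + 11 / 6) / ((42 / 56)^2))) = 931821 / 7828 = 119.04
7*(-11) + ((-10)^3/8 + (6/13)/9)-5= -8071/39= -206.95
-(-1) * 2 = 2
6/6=1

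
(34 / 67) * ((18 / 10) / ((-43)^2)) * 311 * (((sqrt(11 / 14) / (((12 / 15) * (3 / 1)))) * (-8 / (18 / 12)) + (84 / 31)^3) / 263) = 56405268864 / 4853136965695- 21148 * sqrt(154) / 228068603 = 0.01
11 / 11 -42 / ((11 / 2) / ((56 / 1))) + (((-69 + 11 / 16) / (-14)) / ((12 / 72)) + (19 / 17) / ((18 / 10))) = -396.74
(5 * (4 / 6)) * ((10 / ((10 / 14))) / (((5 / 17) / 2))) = 952 / 3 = 317.33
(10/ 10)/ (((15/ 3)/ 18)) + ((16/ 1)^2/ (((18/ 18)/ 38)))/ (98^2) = 4.61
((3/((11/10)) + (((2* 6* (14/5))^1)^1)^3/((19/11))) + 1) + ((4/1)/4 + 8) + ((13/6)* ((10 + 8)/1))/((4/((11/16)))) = 36751685833/1672000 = 21980.67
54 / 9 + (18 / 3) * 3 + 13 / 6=157 / 6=26.17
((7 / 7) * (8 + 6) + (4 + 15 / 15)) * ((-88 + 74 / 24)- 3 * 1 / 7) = -136211 / 84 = -1621.56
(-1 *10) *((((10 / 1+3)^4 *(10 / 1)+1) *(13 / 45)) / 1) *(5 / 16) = -18564715 / 72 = -257843.26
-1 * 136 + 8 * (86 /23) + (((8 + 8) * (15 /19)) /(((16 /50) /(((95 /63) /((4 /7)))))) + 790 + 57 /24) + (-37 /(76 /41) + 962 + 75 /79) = 1733.44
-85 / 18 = -4.72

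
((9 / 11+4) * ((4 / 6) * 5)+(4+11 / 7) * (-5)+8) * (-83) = 72791 / 231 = 315.11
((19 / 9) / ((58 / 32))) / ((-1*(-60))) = 76 / 3915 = 0.02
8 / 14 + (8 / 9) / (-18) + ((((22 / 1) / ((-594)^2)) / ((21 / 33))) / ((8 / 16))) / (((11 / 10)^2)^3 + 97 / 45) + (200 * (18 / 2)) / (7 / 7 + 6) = 257.66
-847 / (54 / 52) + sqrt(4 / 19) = -22022 / 27 + 2 * sqrt(19) / 19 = -815.17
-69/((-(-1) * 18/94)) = -1081/3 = -360.33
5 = 5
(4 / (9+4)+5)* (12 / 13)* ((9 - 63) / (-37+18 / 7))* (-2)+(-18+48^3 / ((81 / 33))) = 1833726734 / 40729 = 45022.63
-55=-55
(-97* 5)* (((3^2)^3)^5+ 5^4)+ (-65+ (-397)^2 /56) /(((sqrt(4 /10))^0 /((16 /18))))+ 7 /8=-16776009443122514789 /168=-99857199066205445.17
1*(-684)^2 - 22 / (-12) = 2807147 / 6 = 467857.83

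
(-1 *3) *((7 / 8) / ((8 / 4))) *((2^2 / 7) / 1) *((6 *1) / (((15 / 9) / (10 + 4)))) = -189 / 5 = -37.80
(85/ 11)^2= 7225/ 121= 59.71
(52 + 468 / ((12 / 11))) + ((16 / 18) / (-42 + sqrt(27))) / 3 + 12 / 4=7566260 / 15633 - 8 * sqrt(3) / 15633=483.99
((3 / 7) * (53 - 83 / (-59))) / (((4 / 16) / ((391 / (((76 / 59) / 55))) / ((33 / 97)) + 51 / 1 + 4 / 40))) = 4581670.92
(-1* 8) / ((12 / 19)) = -38 / 3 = -12.67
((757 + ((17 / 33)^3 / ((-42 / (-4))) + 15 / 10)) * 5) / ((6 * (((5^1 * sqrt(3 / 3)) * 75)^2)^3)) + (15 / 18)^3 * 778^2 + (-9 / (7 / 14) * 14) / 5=1764058265253976136398770911 / 5036860958862304687500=350229.69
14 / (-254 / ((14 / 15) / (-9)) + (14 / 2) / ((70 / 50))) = 49 / 8590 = 0.01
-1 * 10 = -10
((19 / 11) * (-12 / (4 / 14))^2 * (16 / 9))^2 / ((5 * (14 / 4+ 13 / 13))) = 7100506112 / 5445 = 1304041.53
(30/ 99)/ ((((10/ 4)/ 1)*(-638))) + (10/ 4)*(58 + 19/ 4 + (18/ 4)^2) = 4368701/ 21054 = 207.50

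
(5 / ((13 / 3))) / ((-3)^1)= -5 / 13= -0.38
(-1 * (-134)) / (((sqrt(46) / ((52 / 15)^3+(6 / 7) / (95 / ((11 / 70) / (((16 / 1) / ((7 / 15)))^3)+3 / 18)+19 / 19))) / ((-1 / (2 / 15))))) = -433797582141702589 * sqrt(46) / 476570323525275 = -6173.61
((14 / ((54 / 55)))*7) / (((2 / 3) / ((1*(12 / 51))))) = 35.23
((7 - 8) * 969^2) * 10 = -9389610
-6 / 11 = -0.55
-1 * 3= -3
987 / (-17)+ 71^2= 4982.94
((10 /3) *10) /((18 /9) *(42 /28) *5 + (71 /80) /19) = 152000 /68613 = 2.22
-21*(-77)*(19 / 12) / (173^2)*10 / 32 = 51205 / 1915456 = 0.03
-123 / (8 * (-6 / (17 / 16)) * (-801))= -0.00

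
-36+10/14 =-247/7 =-35.29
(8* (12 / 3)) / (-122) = -16 / 61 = -0.26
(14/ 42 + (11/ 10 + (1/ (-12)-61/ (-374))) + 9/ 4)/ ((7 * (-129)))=-7037/ 1688610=-0.00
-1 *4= -4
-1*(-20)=20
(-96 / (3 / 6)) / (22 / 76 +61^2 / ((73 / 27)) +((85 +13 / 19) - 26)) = -532608 / 3984113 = -0.13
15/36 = 5/12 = 0.42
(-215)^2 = 46225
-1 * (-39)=39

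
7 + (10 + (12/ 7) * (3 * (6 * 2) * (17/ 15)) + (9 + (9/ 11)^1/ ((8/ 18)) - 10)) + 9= 149047/ 1540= 96.78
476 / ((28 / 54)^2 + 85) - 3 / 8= 2589549 / 497288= 5.21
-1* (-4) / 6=2 / 3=0.67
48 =48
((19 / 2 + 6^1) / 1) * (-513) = -7951.50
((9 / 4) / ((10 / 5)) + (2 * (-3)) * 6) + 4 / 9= -2479 / 72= -34.43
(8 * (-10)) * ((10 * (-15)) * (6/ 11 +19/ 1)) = 2580000/ 11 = 234545.45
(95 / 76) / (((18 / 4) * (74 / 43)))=0.16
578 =578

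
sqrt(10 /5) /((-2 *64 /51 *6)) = -17 *sqrt(2) /256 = -0.09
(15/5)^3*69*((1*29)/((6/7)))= 126063/2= 63031.50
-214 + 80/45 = -1910/9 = -212.22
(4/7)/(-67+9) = -2/203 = -0.01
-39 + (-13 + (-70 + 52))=-70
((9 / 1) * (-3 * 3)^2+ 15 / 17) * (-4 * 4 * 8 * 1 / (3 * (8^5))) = -517 / 544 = -0.95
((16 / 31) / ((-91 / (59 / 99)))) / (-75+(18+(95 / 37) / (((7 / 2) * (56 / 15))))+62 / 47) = 45965248 / 754512474573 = 0.00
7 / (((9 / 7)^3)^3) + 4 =1832157205 / 387420489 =4.73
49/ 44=1.11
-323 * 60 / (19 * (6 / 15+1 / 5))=-1700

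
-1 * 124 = -124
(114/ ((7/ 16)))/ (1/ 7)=1824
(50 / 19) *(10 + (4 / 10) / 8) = 1005 / 38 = 26.45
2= 2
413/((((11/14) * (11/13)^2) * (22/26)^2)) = 165139702/161051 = 1025.39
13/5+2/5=3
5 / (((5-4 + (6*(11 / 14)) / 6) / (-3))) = -42 / 5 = -8.40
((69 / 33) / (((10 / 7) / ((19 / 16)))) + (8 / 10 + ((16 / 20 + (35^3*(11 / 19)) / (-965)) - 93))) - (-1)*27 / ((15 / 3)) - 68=-1148698327 / 6453920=-177.98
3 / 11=0.27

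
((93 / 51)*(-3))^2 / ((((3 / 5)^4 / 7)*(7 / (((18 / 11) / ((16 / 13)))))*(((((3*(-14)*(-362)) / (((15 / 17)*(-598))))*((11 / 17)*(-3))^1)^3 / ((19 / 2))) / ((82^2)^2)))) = 1400745910244473204140625 / 1858883528601198792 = 753541.51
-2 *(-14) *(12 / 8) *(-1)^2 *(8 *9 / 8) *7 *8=21168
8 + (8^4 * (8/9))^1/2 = 1828.44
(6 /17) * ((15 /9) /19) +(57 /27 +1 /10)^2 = 12872123 /2616300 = 4.92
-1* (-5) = 5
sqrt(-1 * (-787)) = sqrt(787) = 28.05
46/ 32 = 23/ 16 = 1.44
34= 34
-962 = -962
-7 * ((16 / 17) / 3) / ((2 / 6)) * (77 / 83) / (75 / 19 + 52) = -163856 / 1499893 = -0.11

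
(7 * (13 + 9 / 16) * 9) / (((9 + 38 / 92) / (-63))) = -19809279 / 3464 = -5718.61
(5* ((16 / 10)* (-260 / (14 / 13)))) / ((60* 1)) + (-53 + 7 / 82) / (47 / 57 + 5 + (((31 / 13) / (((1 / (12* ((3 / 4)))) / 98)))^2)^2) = -1765861019628460875821831 / 54856629307980123165528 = -32.19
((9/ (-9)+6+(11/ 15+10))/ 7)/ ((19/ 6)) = 472/ 665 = 0.71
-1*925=-925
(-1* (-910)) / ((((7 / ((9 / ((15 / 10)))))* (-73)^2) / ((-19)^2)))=281580 / 5329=52.84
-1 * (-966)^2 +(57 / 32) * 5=-29860707 / 32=-933147.09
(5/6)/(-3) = -5/18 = -0.28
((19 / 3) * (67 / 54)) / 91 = 1273 / 14742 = 0.09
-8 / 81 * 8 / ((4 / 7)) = -112 / 81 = -1.38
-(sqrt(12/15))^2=-0.80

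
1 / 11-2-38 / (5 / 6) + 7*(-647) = -251708 / 55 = -4576.51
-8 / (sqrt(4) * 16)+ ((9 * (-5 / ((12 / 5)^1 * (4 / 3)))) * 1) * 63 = -14179 / 16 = -886.19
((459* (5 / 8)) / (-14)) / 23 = -2295 / 2576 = -0.89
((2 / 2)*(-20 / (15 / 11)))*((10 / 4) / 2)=-55 / 3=-18.33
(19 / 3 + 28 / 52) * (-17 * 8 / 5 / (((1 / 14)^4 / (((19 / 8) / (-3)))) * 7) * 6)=950126464 / 195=4872443.41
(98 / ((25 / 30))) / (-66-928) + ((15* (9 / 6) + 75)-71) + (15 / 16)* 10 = 101549 / 2840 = 35.76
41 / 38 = 1.08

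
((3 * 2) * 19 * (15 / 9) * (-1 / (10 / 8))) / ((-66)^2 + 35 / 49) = -1064 / 30497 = -0.03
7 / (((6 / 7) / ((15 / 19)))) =245 / 38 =6.45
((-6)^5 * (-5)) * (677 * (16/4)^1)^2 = 285117304320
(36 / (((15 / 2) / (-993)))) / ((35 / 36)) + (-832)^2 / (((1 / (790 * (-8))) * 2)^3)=-3822486401844057952 / 175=-21842779439108902.58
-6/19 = -0.32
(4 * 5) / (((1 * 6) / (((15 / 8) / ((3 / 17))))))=425 / 12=35.42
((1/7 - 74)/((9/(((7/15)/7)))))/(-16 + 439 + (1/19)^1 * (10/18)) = -9823/7595490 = -0.00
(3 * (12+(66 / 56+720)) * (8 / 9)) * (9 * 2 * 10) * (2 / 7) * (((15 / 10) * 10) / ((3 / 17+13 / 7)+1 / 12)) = 15076497600 / 21161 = 712466.22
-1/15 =-0.07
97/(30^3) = 97/27000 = 0.00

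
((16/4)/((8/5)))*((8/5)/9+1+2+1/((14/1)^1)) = 8.12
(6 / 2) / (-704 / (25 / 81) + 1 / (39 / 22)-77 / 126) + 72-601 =-7058935889 / 13343891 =-529.00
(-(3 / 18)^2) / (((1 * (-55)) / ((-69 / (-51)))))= 23 / 33660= 0.00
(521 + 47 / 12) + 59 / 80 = 126157 / 240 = 525.65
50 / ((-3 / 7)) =-350 / 3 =-116.67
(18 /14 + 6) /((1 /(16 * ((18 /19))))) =14688 /133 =110.44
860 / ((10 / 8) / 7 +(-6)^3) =-24080 / 6043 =-3.98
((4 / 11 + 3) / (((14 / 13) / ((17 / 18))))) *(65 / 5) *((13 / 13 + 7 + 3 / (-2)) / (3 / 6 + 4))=1381913 / 24948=55.39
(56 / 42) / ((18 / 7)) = 0.52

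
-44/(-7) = 44/7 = 6.29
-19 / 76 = -0.25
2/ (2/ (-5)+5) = 10/ 23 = 0.43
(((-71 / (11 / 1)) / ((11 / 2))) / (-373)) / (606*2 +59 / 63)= 8946 / 3448838195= 0.00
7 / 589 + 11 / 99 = 652 / 5301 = 0.12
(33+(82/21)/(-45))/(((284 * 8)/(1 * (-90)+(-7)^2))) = -1275223/2147040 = -0.59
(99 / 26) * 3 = 297 / 26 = 11.42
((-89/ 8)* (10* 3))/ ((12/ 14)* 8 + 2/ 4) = -9345/ 206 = -45.36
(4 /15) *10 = 8 /3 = 2.67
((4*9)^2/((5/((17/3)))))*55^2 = 4443120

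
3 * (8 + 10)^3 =17496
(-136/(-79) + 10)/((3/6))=1852/79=23.44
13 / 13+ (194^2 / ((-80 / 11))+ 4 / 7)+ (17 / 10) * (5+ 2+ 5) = -721417 / 140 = -5152.98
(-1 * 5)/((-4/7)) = 35/4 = 8.75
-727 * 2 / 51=-1454 / 51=-28.51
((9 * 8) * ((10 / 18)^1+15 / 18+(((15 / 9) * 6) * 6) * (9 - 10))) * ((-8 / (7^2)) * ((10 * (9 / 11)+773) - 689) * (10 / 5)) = 68465280 / 539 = 127022.78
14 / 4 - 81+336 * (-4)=-2843 / 2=-1421.50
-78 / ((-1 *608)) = 39 / 304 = 0.13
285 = 285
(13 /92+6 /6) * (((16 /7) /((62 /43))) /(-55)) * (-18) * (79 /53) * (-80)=-70.61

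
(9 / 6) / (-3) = -1 / 2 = -0.50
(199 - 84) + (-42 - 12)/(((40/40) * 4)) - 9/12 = 403/4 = 100.75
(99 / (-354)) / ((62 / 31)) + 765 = 180507 / 236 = 764.86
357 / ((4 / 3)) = 1071 / 4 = 267.75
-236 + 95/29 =-232.72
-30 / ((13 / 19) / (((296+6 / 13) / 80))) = -109839 / 676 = -162.48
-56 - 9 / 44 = -2473 / 44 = -56.20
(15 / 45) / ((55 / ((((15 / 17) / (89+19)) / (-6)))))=-1 / 121176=-0.00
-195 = -195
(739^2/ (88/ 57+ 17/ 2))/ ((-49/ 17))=-18864.32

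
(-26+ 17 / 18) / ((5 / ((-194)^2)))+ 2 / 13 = -110329844 / 585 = -188598.02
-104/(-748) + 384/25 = 72458/4675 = 15.50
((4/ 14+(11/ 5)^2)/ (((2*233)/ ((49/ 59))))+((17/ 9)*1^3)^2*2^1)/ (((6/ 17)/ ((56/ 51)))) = 5569156586/ 250539075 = 22.23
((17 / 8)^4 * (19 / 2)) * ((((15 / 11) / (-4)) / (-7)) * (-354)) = -4213216845 / 1261568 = -3339.67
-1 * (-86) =86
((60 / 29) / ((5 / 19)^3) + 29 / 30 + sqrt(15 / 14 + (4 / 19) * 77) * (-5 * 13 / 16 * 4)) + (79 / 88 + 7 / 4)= 22421107 / 191400 - 65 * sqrt(1222802) / 1064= 49.59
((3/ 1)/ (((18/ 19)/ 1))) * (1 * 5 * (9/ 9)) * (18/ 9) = 95/ 3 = 31.67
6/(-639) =-2/213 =-0.01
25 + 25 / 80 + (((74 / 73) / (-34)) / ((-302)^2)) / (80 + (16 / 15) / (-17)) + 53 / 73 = 3533804958493 / 135714470528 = 26.04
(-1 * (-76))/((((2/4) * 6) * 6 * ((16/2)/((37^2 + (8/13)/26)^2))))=989174.73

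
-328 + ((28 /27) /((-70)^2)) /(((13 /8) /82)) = -20146744 /61425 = -327.99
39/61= 0.64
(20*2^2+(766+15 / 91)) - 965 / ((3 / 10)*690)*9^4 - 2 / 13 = -29740.29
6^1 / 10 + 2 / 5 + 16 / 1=17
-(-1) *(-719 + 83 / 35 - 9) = -25397 / 35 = -725.63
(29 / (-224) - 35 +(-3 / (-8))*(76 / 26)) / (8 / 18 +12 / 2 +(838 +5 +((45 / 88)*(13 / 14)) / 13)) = -1962279 / 48979034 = -0.04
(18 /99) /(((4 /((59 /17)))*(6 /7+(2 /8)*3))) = 826 /8415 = 0.10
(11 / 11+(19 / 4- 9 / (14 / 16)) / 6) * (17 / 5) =221 / 840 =0.26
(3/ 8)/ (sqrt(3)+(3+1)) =3/ 26 -3 * sqrt(3)/ 104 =0.07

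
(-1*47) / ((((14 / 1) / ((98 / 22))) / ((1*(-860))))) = 141470 / 11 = 12860.91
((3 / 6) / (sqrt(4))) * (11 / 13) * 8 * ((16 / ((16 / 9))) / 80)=99 / 520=0.19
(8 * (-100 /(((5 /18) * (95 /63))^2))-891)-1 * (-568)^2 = -2960873467 /9025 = -328074.62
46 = 46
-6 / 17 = -0.35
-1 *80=-80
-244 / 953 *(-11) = 2684 / 953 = 2.82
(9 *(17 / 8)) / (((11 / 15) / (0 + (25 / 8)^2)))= 254.68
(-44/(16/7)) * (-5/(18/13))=5005/72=69.51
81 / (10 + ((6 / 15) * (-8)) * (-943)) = 45 / 1682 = 0.03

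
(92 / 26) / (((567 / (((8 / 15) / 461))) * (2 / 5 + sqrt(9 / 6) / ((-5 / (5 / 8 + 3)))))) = -85376 * sqrt(6) / 20500321023 -94208 / 20500321023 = -0.00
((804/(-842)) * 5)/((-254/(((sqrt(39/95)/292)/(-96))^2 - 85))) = -141711223602329/88696212963328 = -1.60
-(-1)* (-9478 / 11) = -9478 / 11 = -861.64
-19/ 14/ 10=-19/ 140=-0.14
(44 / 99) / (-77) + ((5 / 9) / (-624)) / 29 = -0.01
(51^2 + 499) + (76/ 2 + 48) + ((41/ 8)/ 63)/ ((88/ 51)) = 47102521/ 14784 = 3186.05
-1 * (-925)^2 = -855625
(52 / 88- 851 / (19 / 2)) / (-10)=37197 / 4180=8.90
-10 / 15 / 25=-2 / 75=-0.03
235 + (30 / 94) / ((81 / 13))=298280 / 1269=235.05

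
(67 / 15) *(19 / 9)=1273 / 135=9.43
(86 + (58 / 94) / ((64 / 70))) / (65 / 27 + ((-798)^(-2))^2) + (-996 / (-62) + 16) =193639164712318885 / 2844793227104194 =68.07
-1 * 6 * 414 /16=-621 /4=-155.25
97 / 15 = 6.47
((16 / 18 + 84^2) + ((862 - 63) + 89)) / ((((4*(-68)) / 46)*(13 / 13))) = -205574 / 153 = -1343.62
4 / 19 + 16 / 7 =332 / 133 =2.50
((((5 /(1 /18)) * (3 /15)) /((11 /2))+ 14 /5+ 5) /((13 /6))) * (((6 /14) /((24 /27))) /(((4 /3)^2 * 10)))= 63423 /457600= 0.14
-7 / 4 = -1.75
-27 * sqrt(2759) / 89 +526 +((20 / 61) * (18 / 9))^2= 510.50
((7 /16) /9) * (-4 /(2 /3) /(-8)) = 7 /192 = 0.04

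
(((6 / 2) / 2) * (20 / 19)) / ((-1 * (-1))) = 30 / 19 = 1.58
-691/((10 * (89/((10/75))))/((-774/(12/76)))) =1129094/2225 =507.46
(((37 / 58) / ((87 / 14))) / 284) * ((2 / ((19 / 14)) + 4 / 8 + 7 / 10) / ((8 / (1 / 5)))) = 32893 / 1361410800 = 0.00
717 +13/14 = 10051/14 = 717.93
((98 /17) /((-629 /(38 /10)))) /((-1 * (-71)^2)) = 1862 /269517065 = 0.00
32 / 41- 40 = -1608 / 41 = -39.22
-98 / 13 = -7.54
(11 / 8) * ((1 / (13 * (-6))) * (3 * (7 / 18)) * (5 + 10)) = -385 / 1248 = -0.31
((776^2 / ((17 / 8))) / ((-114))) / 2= -1204352 / 969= -1242.88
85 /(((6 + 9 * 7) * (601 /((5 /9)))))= 425 /373221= 0.00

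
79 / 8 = 9.88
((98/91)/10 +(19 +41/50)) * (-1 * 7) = -90671/650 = -139.49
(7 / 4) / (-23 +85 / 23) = -161 / 1776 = -0.09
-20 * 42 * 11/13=-9240/13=-710.77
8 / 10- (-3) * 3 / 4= 61 / 20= 3.05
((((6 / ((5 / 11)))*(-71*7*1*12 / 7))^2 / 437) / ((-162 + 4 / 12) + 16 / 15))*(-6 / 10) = 862373952 / 797525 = 1081.31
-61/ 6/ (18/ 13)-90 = -10513/ 108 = -97.34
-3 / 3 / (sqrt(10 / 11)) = -1.05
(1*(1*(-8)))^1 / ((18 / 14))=-56 / 9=-6.22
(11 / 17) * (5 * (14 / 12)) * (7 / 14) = 385 / 204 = 1.89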